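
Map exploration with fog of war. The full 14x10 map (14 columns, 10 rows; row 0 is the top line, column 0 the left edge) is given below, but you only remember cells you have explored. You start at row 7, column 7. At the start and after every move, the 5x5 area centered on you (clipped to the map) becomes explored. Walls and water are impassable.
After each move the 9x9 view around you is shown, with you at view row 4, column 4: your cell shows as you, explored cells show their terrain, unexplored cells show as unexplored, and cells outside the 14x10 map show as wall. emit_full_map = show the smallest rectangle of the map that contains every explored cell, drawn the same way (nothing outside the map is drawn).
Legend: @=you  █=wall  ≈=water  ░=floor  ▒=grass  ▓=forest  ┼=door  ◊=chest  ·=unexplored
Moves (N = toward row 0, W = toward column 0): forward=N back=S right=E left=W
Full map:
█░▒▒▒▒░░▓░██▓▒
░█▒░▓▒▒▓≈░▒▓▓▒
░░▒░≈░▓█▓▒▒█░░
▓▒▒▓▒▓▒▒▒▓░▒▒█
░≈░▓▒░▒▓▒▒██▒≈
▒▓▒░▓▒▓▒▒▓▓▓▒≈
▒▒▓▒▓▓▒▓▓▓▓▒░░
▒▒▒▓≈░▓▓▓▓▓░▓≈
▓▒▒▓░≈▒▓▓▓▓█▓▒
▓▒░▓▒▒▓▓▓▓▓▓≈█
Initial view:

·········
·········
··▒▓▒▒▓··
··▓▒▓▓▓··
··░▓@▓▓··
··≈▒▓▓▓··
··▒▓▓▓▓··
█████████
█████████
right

·········
·········
·▒▓▒▒▓▓··
·▓▒▓▓▓▓··
·░▓▓@▓▓··
·≈▒▓▓▓▓··
·▒▓▓▓▓▓··
█████████
█████████

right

·········
·········
▒▓▒▒▓▓▓··
▓▒▓▓▓▓▒··
░▓▓▓@▓░··
≈▒▓▓▓▓█··
▒▓▓▓▓▓▓··
█████████
█████████

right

········█
········█
▓▒▒▓▓▓▒·█
▒▓▓▓▓▒░·█
▓▓▓▓@░▓·█
▒▓▓▓▓█▓·█
▓▓▓▓▓▓≈·█
█████████
█████████

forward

········█
········█
··▒▒██▒·█
▓▒▒▓▓▓▒·█
▒▓▓▓@▒░·█
▓▓▓▓▓░▓·█
▒▓▓▓▓█▓·█
▓▓▓▓▓▓≈·█
█████████

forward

········█
········█
··▒▓░▒▒·█
··▒▒██▒·█
▓▒▒▓@▓▒·█
▒▓▓▓▓▒░·█
▓▓▓▓▓░▓·█
▒▓▓▓▓█▓·█
▓▓▓▓▓▓≈·█

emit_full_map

···▒▓░▒▒
···▒▒██▒
▒▓▒▒▓@▓▒
▓▒▓▓▓▓▒░
░▓▓▓▓▓░▓
≈▒▓▓▓▓█▓
▒▓▓▓▓▓▓≈

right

·······██
·······██
·▒▓░▒▒███
·▒▒██▒≈██
▒▒▓▓@▒≈██
▓▓▓▓▒░░██
▓▓▓▓░▓≈██
▓▓▓▓█▓·██
▓▓▓▓▓≈·██

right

······███
······███
▒▓░▒▒████
▒▒██▒≈███
▒▓▓▓@≈███
▓▓▓▒░░███
▓▓▓░▓≈███
▓▓▓█▓·███
▓▓▓▓≈·███

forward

······███
······███
··▒█░░███
▒▓░▒▒████
▒▒██@≈███
▒▓▓▓▒≈███
▓▓▓▒░░███
▓▓▓░▓≈███
▓▓▓█▓·███

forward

█████████
······███
··▒▓▓▒███
··▒█░░███
▒▓░▒@████
▒▒██▒≈███
▒▓▓▓▒≈███
▓▓▓▒░░███
▓▓▓░▓≈███

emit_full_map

·····▒▓▓▒
·····▒█░░
···▒▓░▒@█
···▒▒██▒≈
▒▓▒▒▓▓▓▒≈
▓▒▓▓▓▓▒░░
░▓▓▓▓▓░▓≈
≈▒▓▓▓▓█▓·
▒▓▓▓▓▓▓≈·

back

······███
··▒▓▓▒███
··▒█░░███
▒▓░▒▒████
▒▒██@≈███
▒▓▓▓▒≈███
▓▓▓▒░░███
▓▓▓░▓≈███
▓▓▓█▓·███

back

··▒▓▓▒███
··▒█░░███
▒▓░▒▒████
▒▒██▒≈███
▒▓▓▓@≈███
▓▓▓▒░░███
▓▓▓░▓≈███
▓▓▓█▓·███
▓▓▓▓≈·███

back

··▒█░░███
▒▓░▒▒████
▒▒██▒≈███
▒▓▓▓▒≈███
▓▓▓▒@░███
▓▓▓░▓≈███
▓▓▓█▓▒███
▓▓▓▓≈·███
█████████

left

···▒█░░██
·▒▓░▒▒███
·▒▒██▒≈██
▒▒▓▓▓▒≈██
▓▓▓▓@░░██
▓▓▓▓░▓≈██
▓▓▓▓█▓▒██
▓▓▓▓▓≈·██
█████████

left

····▒█░░█
··▒▓░▒▒██
··▒▒██▒≈█
▓▒▒▓▓▓▒≈█
▒▓▓▓@▒░░█
▓▓▓▓▓░▓≈█
▒▓▓▓▓█▓▒█
▓▓▓▓▓▓≈·█
█████████

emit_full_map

·····▒▓▓▒
·····▒█░░
···▒▓░▒▒█
···▒▒██▒≈
▒▓▒▒▓▓▓▒≈
▓▒▓▓▓@▒░░
░▓▓▓▓▓░▓≈
≈▒▓▓▓▓█▓▒
▒▓▓▓▓▓▓≈·

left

·····▒█░░
···▒▓░▒▒█
··▓▒▒██▒≈
▒▓▒▒▓▓▓▒≈
▓▒▓▓@▓▒░░
░▓▓▓▓▓░▓≈
≈▒▓▓▓▓█▓▒
▒▓▓▓▓▓▓≈·
█████████

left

······▒█░
····▒▓░▒▒
··▒▓▒▒██▒
·▒▓▒▒▓▓▓▒
·▓▒▓@▓▓▒░
·░▓▓▓▓▓░▓
·≈▒▓▓▓▓█▓
·▒▓▓▓▓▓▓≈
█████████

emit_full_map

·····▒▓▓▒
·····▒█░░
···▒▓░▒▒█
·▒▓▒▒██▒≈
▒▓▒▒▓▓▓▒≈
▓▒▓@▓▓▒░░
░▓▓▓▓▓░▓≈
≈▒▓▓▓▓█▓▒
▒▓▓▓▓▓▓≈·


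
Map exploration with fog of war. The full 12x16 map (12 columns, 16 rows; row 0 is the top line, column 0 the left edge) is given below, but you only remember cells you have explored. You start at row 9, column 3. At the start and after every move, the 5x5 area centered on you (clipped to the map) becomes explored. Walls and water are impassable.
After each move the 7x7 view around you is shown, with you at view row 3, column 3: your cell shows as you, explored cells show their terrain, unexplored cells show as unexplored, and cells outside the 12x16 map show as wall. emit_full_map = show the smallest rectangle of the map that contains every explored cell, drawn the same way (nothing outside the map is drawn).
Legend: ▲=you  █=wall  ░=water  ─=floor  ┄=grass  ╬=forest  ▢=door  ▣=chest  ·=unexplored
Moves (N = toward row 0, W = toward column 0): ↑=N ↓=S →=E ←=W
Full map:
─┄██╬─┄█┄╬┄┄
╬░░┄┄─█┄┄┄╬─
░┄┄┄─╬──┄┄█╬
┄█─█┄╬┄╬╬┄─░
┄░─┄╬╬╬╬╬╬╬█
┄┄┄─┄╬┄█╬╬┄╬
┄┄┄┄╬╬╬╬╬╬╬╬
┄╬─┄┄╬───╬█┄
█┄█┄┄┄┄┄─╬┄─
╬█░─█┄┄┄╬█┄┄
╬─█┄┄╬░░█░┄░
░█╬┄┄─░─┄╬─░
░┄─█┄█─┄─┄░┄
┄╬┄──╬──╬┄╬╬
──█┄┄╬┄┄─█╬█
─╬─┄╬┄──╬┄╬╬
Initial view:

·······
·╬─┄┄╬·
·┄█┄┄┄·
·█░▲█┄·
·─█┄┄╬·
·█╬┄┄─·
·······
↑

·······
·┄┄┄╬╬·
·╬─┄┄╬·
·┄█▲┄┄·
·█░─█┄·
·─█┄┄╬·
·█╬┄┄─·

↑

·······
·┄┄─┄╬·
·┄┄┄╬╬·
·╬─▲┄╬·
·┄█┄┄┄·
·█░─█┄·
·─█┄┄╬·

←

█······
█┄┄┄─┄╬
█┄┄┄┄╬╬
█┄╬▲┄┄╬
██┄█┄┄┄
█╬█░─█┄
█·─█┄┄╬

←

██·····
██┄┄┄─┄
██┄┄┄┄╬
██┄▲─┄┄
███┄█┄┄
██╬█░─█
██·─█┄┄

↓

██┄┄┄─┄
██┄┄┄┄╬
██┄╬─┄┄
███▲█┄┄
██╬█░─█
██╬─█┄┄
██·█╬┄┄

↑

██·····
██┄┄┄─┄
██┄┄┄┄╬
██┄▲─┄┄
███┄█┄┄
██╬█░─█
██╬─█┄┄

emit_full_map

┄┄┄─┄╬
┄┄┄┄╬╬
┄▲─┄┄╬
█┄█┄┄┄
╬█░─█┄
╬─█┄┄╬
·█╬┄┄─

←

███····
███┄┄┄─
███┄┄┄┄
███▲╬─┄
████┄█┄
███╬█░─
███╬─█┄

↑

███····
███┄░─·
███┄┄┄─
███▲┄┄┄
███┄╬─┄
████┄█┄
███╬█░─

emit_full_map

┄░─···
┄┄┄─┄╬
▲┄┄┄╬╬
┄╬─┄┄╬
█┄█┄┄┄
╬█░─█┄
╬─█┄┄╬
·█╬┄┄─


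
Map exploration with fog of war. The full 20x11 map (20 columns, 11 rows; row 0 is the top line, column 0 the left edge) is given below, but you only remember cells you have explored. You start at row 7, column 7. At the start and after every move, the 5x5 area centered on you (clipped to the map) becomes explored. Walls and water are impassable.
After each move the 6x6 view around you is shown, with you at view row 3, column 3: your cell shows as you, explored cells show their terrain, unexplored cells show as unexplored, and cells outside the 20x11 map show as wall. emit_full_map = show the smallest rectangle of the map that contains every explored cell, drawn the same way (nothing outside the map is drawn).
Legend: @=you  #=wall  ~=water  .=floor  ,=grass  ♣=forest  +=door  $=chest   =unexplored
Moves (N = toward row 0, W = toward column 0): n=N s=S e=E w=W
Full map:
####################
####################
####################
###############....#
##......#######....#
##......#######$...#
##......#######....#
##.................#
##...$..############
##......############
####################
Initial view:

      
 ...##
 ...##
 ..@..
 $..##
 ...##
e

      
...###
...###
...@..
$..###
...###

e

      
..####
..####
...@..
..####
..####

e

      
.#####
.#####
...@..
.#####
.#####

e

      
######
######
...@..
######
######

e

      
######
######
...@..
######
######

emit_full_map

...#######
...#######
.......@..
$..#######
...#######


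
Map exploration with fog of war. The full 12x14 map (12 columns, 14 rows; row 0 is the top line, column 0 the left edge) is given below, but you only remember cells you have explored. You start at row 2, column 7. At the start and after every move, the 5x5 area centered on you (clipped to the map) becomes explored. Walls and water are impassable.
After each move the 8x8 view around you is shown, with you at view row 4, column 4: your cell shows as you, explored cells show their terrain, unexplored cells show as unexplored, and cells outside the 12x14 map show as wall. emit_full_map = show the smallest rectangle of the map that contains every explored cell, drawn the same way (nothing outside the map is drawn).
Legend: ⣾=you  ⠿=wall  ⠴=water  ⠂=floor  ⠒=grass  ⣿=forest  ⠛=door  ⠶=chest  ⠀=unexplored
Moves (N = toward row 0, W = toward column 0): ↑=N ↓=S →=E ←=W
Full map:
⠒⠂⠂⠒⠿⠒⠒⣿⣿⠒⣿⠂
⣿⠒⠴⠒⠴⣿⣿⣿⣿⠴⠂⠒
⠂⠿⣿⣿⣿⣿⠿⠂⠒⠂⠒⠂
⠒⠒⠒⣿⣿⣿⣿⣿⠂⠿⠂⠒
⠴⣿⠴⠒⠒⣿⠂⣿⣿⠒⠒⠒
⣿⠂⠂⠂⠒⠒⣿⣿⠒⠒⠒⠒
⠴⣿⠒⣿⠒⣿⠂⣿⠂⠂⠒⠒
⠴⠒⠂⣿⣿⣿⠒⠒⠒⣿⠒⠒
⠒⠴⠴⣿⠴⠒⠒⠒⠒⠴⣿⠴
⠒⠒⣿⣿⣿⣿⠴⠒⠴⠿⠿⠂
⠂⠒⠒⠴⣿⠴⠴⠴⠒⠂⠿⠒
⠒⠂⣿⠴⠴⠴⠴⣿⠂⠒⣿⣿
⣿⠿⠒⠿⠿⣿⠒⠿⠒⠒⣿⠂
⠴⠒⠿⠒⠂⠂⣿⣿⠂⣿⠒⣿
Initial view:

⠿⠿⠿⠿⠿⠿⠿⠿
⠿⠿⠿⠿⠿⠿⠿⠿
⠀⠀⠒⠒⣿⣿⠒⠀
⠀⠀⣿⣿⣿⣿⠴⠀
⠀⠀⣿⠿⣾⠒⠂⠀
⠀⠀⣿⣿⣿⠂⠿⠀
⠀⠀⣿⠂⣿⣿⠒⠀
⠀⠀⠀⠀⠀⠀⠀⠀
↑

⠿⠿⠿⠿⠿⠿⠿⠿
⠿⠿⠿⠿⠿⠿⠿⠿
⠿⠿⠿⠿⠿⠿⠿⠿
⠀⠀⠒⠒⣿⣿⠒⠀
⠀⠀⣿⣿⣾⣿⠴⠀
⠀⠀⣿⠿⠂⠒⠂⠀
⠀⠀⣿⣿⣿⠂⠿⠀
⠀⠀⣿⠂⣿⣿⠒⠀

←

⠿⠿⠿⠿⠿⠿⠿⠿
⠿⠿⠿⠿⠿⠿⠿⠿
⠿⠿⠿⠿⠿⠿⠿⠿
⠀⠀⠿⠒⠒⣿⣿⠒
⠀⠀⠴⣿⣾⣿⣿⠴
⠀⠀⣿⣿⠿⠂⠒⠂
⠀⠀⣿⣿⣿⣿⠂⠿
⠀⠀⠀⣿⠂⣿⣿⠒

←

⠿⠿⠿⠿⠿⠿⠿⠿
⠿⠿⠿⠿⠿⠿⠿⠿
⠿⠿⠿⠿⠿⠿⠿⠿
⠀⠀⠒⠿⠒⠒⣿⣿
⠀⠀⠒⠴⣾⣿⣿⣿
⠀⠀⣿⣿⣿⠿⠂⠒
⠀⠀⣿⣿⣿⣿⣿⠂
⠀⠀⠀⠀⣿⠂⣿⣿

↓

⠿⠿⠿⠿⠿⠿⠿⠿
⠿⠿⠿⠿⠿⠿⠿⠿
⠀⠀⠒⠿⠒⠒⣿⣿
⠀⠀⠒⠴⣿⣿⣿⣿
⠀⠀⣿⣿⣾⠿⠂⠒
⠀⠀⣿⣿⣿⣿⣿⠂
⠀⠀⠒⠒⣿⠂⣿⣿
⠀⠀⠀⠀⠀⠀⠀⠀

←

⠿⠿⠿⠿⠿⠿⠿⠿
⠿⠿⠿⠿⠿⠿⠿⠿
⠀⠀⠂⠒⠿⠒⠒⣿
⠀⠀⠴⠒⠴⣿⣿⣿
⠀⠀⣿⣿⣾⣿⠿⠂
⠀⠀⠒⣿⣿⣿⣿⣿
⠀⠀⠴⠒⠒⣿⠂⣿
⠀⠀⠀⠀⠀⠀⠀⠀

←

⠿⠿⠿⠿⠿⠿⠿⠿
⠿⠿⠿⠿⠿⠿⠿⠿
⠿⠀⠂⠂⠒⠿⠒⠒
⠿⠀⠒⠴⠒⠴⣿⣿
⠿⠀⠿⣿⣾⣿⣿⠿
⠿⠀⠒⠒⣿⣿⣿⣿
⠿⠀⣿⠴⠒⠒⣿⠂
⠿⠀⠀⠀⠀⠀⠀⠀

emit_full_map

⠂⠂⠒⠿⠒⠒⣿⣿⠒
⠒⠴⠒⠴⣿⣿⣿⣿⠴
⠿⣿⣾⣿⣿⠿⠂⠒⠂
⠒⠒⣿⣿⣿⣿⣿⠂⠿
⣿⠴⠒⠒⣿⠂⣿⣿⠒

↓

⠿⠿⠿⠿⠿⠿⠿⠿
⠿⠀⠂⠂⠒⠿⠒⠒
⠿⠀⠒⠴⠒⠴⣿⣿
⠿⠀⠿⣿⣿⣿⣿⠿
⠿⠀⠒⠒⣾⣿⣿⣿
⠿⠀⣿⠴⠒⠒⣿⠂
⠿⠀⠂⠂⠂⠒⠒⠀
⠿⠀⠀⠀⠀⠀⠀⠀

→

⠿⠿⠿⠿⠿⠿⠿⠿
⠀⠂⠂⠒⠿⠒⠒⣿
⠀⠒⠴⠒⠴⣿⣿⣿
⠀⠿⣿⣿⣿⣿⠿⠂
⠀⠒⠒⣿⣾⣿⣿⣿
⠀⣿⠴⠒⠒⣿⠂⣿
⠀⠂⠂⠂⠒⠒⣿⠀
⠀⠀⠀⠀⠀⠀⠀⠀

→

⠿⠿⠿⠿⠿⠿⠿⠿
⠂⠂⠒⠿⠒⠒⣿⣿
⠒⠴⠒⠴⣿⣿⣿⣿
⠿⣿⣿⣿⣿⠿⠂⠒
⠒⠒⣿⣿⣾⣿⣿⠂
⣿⠴⠒⠒⣿⠂⣿⣿
⠂⠂⠂⠒⠒⣿⣿⠀
⠀⠀⠀⠀⠀⠀⠀⠀

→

⠿⠿⠿⠿⠿⠿⠿⠿
⠂⠒⠿⠒⠒⣿⣿⠒
⠴⠒⠴⣿⣿⣿⣿⠴
⣿⣿⣿⣿⠿⠂⠒⠂
⠒⣿⣿⣿⣾⣿⠂⠿
⠴⠒⠒⣿⠂⣿⣿⠒
⠂⠂⠒⠒⣿⣿⠒⠀
⠀⠀⠀⠀⠀⠀⠀⠀

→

⠿⠿⠿⠿⠿⠿⠿⠿
⠒⠿⠒⠒⣿⣿⠒⠀
⠒⠴⣿⣿⣿⣿⠴⠀
⣿⣿⣿⠿⠂⠒⠂⠀
⣿⣿⣿⣿⣾⠂⠿⠀
⠒⠒⣿⠂⣿⣿⠒⠀
⠂⠒⠒⣿⣿⠒⠒⠀
⠀⠀⠀⠀⠀⠀⠀⠀

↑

⠿⠿⠿⠿⠿⠿⠿⠿
⠿⠿⠿⠿⠿⠿⠿⠿
⠒⠿⠒⠒⣿⣿⠒⠀
⠒⠴⣿⣿⣿⣿⠴⠀
⣿⣿⣿⠿⣾⠒⠂⠀
⣿⣿⣿⣿⣿⠂⠿⠀
⠒⠒⣿⠂⣿⣿⠒⠀
⠂⠒⠒⣿⣿⠒⠒⠀

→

⠿⠿⠿⠿⠿⠿⠿⠿
⠿⠿⠿⠿⠿⠿⠿⠿
⠿⠒⠒⣿⣿⠒⣿⠀
⠴⣿⣿⣿⣿⠴⠂⠀
⣿⣿⠿⠂⣾⠂⠒⠀
⣿⣿⣿⣿⠂⠿⠂⠀
⠒⣿⠂⣿⣿⠒⠒⠀
⠒⠒⣿⣿⠒⠒⠀⠀

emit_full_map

⠂⠂⠒⠿⠒⠒⣿⣿⠒⣿
⠒⠴⠒⠴⣿⣿⣿⣿⠴⠂
⠿⣿⣿⣿⣿⠿⠂⣾⠂⠒
⠒⠒⣿⣿⣿⣿⣿⠂⠿⠂
⣿⠴⠒⠒⣿⠂⣿⣿⠒⠒
⠂⠂⠂⠒⠒⣿⣿⠒⠒⠀

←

⠿⠿⠿⠿⠿⠿⠿⠿
⠿⠿⠿⠿⠿⠿⠿⠿
⠒⠿⠒⠒⣿⣿⠒⣿
⠒⠴⣿⣿⣿⣿⠴⠂
⣿⣿⣿⠿⣾⠒⠂⠒
⣿⣿⣿⣿⣿⠂⠿⠂
⠒⠒⣿⠂⣿⣿⠒⠒
⠂⠒⠒⣿⣿⠒⠒⠀

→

⠿⠿⠿⠿⠿⠿⠿⠿
⠿⠿⠿⠿⠿⠿⠿⠿
⠿⠒⠒⣿⣿⠒⣿⠀
⠴⣿⣿⣿⣿⠴⠂⠀
⣿⣿⠿⠂⣾⠂⠒⠀
⣿⣿⣿⣿⠂⠿⠂⠀
⠒⣿⠂⣿⣿⠒⠒⠀
⠒⠒⣿⣿⠒⠒⠀⠀

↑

⠿⠿⠿⠿⠿⠿⠿⠿
⠿⠿⠿⠿⠿⠿⠿⠿
⠿⠿⠿⠿⠿⠿⠿⠿
⠿⠒⠒⣿⣿⠒⣿⠀
⠴⣿⣿⣿⣾⠴⠂⠀
⣿⣿⠿⠂⠒⠂⠒⠀
⣿⣿⣿⣿⠂⠿⠂⠀
⠒⣿⠂⣿⣿⠒⠒⠀

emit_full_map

⠂⠂⠒⠿⠒⠒⣿⣿⠒⣿
⠒⠴⠒⠴⣿⣿⣿⣾⠴⠂
⠿⣿⣿⣿⣿⠿⠂⠒⠂⠒
⠒⠒⣿⣿⣿⣿⣿⠂⠿⠂
⣿⠴⠒⠒⣿⠂⣿⣿⠒⠒
⠂⠂⠂⠒⠒⣿⣿⠒⠒⠀


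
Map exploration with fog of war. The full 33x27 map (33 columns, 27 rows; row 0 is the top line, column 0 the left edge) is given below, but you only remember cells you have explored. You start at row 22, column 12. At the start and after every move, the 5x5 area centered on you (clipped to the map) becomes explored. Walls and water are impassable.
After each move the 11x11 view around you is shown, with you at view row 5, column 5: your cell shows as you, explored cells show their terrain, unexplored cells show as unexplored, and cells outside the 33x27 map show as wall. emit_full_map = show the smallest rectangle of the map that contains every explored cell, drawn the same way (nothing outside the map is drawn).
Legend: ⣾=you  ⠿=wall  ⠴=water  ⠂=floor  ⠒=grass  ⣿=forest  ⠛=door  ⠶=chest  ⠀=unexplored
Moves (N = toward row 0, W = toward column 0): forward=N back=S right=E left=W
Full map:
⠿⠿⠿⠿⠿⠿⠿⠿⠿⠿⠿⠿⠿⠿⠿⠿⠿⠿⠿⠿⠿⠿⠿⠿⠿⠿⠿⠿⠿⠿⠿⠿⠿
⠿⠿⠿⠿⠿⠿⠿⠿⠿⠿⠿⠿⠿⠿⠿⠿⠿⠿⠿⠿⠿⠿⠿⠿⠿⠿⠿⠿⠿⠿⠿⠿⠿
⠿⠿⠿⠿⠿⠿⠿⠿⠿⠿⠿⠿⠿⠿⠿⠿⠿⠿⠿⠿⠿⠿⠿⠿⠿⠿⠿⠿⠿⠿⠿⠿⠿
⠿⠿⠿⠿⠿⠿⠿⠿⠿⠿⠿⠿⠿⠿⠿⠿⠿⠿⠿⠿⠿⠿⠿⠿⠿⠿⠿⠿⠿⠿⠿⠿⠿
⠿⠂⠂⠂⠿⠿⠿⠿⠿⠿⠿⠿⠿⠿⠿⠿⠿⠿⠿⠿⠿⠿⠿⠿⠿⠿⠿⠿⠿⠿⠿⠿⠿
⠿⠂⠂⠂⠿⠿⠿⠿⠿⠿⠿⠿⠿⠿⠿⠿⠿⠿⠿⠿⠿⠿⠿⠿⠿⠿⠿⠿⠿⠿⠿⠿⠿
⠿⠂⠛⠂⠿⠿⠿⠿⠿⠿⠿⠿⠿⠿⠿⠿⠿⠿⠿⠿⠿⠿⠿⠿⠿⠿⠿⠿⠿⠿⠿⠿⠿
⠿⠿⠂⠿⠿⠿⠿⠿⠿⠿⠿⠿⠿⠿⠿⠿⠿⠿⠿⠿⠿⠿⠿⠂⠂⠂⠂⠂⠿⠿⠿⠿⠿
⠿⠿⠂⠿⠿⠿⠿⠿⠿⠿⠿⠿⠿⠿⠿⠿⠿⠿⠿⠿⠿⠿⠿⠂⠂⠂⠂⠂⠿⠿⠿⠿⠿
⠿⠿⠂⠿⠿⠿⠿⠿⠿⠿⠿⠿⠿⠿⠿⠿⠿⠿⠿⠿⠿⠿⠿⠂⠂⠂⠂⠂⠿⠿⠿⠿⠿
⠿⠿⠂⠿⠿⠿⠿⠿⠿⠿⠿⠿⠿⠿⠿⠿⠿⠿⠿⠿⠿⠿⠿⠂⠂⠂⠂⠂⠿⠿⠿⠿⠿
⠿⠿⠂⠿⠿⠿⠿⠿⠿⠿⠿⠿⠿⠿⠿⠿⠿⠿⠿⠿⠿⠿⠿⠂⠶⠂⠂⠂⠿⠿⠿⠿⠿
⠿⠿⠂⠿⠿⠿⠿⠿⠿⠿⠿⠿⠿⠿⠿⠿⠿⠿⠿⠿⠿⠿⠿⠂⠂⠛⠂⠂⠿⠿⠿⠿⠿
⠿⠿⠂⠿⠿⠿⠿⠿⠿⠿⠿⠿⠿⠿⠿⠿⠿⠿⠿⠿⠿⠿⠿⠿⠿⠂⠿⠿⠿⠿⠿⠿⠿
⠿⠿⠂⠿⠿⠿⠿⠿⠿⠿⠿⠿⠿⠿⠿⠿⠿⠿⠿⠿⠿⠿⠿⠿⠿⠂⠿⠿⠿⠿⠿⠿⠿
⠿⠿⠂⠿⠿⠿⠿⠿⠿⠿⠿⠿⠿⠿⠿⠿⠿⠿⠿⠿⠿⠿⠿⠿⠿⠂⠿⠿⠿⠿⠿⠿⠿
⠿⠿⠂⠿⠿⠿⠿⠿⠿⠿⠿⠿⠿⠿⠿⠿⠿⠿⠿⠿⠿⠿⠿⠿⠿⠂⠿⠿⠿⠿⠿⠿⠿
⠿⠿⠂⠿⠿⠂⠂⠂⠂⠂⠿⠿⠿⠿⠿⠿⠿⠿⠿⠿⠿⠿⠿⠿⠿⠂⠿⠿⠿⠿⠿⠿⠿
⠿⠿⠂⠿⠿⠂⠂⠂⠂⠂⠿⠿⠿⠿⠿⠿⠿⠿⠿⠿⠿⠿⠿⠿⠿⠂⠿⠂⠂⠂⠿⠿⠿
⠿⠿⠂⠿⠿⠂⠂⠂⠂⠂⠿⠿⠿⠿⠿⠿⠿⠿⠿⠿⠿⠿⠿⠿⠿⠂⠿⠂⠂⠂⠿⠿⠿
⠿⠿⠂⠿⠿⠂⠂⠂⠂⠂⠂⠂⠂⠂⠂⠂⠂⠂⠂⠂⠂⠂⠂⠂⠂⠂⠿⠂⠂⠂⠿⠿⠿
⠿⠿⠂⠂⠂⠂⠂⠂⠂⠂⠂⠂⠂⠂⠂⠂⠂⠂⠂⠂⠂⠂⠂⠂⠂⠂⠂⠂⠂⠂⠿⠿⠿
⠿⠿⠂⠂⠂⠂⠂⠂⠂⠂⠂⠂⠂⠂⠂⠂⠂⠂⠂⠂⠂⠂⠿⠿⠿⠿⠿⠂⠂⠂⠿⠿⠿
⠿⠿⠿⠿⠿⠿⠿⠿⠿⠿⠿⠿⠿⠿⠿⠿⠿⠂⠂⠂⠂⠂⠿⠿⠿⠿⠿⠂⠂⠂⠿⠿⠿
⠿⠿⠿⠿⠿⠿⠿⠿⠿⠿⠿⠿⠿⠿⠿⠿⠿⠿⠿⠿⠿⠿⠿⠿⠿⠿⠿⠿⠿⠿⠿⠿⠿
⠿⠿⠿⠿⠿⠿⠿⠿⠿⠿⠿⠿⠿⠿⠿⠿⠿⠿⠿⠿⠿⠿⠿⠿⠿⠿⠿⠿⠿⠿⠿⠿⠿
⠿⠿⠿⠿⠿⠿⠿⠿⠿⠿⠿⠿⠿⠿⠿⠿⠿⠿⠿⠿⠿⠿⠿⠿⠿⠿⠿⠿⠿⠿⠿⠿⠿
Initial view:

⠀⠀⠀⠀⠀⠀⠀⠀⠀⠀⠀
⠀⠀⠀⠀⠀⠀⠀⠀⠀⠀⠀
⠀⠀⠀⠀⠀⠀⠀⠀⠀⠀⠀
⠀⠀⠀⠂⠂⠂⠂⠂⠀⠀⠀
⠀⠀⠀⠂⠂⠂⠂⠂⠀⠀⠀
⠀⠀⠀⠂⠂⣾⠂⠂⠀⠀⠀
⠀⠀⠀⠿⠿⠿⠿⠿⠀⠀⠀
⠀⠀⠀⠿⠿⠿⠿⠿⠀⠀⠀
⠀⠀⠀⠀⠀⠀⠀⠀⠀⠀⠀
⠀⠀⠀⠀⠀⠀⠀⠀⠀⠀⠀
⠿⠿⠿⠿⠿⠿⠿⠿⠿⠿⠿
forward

⠀⠀⠀⠀⠀⠀⠀⠀⠀⠀⠀
⠀⠀⠀⠀⠀⠀⠀⠀⠀⠀⠀
⠀⠀⠀⠀⠀⠀⠀⠀⠀⠀⠀
⠀⠀⠀⠿⠿⠿⠿⠿⠀⠀⠀
⠀⠀⠀⠂⠂⠂⠂⠂⠀⠀⠀
⠀⠀⠀⠂⠂⣾⠂⠂⠀⠀⠀
⠀⠀⠀⠂⠂⠂⠂⠂⠀⠀⠀
⠀⠀⠀⠿⠿⠿⠿⠿⠀⠀⠀
⠀⠀⠀⠿⠿⠿⠿⠿⠀⠀⠀
⠀⠀⠀⠀⠀⠀⠀⠀⠀⠀⠀
⠀⠀⠀⠀⠀⠀⠀⠀⠀⠀⠀

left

⠀⠀⠀⠀⠀⠀⠀⠀⠀⠀⠀
⠀⠀⠀⠀⠀⠀⠀⠀⠀⠀⠀
⠀⠀⠀⠀⠀⠀⠀⠀⠀⠀⠀
⠀⠀⠀⠂⠿⠿⠿⠿⠿⠀⠀
⠀⠀⠀⠂⠂⠂⠂⠂⠂⠀⠀
⠀⠀⠀⠂⠂⣾⠂⠂⠂⠀⠀
⠀⠀⠀⠂⠂⠂⠂⠂⠂⠀⠀
⠀⠀⠀⠿⠿⠿⠿⠿⠿⠀⠀
⠀⠀⠀⠀⠿⠿⠿⠿⠿⠀⠀
⠀⠀⠀⠀⠀⠀⠀⠀⠀⠀⠀
⠀⠀⠀⠀⠀⠀⠀⠀⠀⠀⠀

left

⠀⠀⠀⠀⠀⠀⠀⠀⠀⠀⠀
⠀⠀⠀⠀⠀⠀⠀⠀⠀⠀⠀
⠀⠀⠀⠀⠀⠀⠀⠀⠀⠀⠀
⠀⠀⠀⠂⠂⠿⠿⠿⠿⠿⠀
⠀⠀⠀⠂⠂⠂⠂⠂⠂⠂⠀
⠀⠀⠀⠂⠂⣾⠂⠂⠂⠂⠀
⠀⠀⠀⠂⠂⠂⠂⠂⠂⠂⠀
⠀⠀⠀⠿⠿⠿⠿⠿⠿⠿⠀
⠀⠀⠀⠀⠀⠿⠿⠿⠿⠿⠀
⠀⠀⠀⠀⠀⠀⠀⠀⠀⠀⠀
⠀⠀⠀⠀⠀⠀⠀⠀⠀⠀⠀

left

⠀⠀⠀⠀⠀⠀⠀⠀⠀⠀⠀
⠀⠀⠀⠀⠀⠀⠀⠀⠀⠀⠀
⠀⠀⠀⠀⠀⠀⠀⠀⠀⠀⠀
⠀⠀⠀⠂⠂⠂⠿⠿⠿⠿⠿
⠀⠀⠀⠂⠂⠂⠂⠂⠂⠂⠂
⠀⠀⠀⠂⠂⣾⠂⠂⠂⠂⠂
⠀⠀⠀⠂⠂⠂⠂⠂⠂⠂⠂
⠀⠀⠀⠿⠿⠿⠿⠿⠿⠿⠿
⠀⠀⠀⠀⠀⠀⠿⠿⠿⠿⠿
⠀⠀⠀⠀⠀⠀⠀⠀⠀⠀⠀
⠀⠀⠀⠀⠀⠀⠀⠀⠀⠀⠀

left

⠀⠀⠀⠀⠀⠀⠀⠀⠀⠀⠀
⠀⠀⠀⠀⠀⠀⠀⠀⠀⠀⠀
⠀⠀⠀⠀⠀⠀⠀⠀⠀⠀⠀
⠀⠀⠀⠂⠂⠂⠂⠿⠿⠿⠿
⠀⠀⠀⠂⠂⠂⠂⠂⠂⠂⠂
⠀⠀⠀⠂⠂⣾⠂⠂⠂⠂⠂
⠀⠀⠀⠂⠂⠂⠂⠂⠂⠂⠂
⠀⠀⠀⠿⠿⠿⠿⠿⠿⠿⠿
⠀⠀⠀⠀⠀⠀⠀⠿⠿⠿⠿
⠀⠀⠀⠀⠀⠀⠀⠀⠀⠀⠀
⠀⠀⠀⠀⠀⠀⠀⠀⠀⠀⠀

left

⠀⠀⠀⠀⠀⠀⠀⠀⠀⠀⠀
⠀⠀⠀⠀⠀⠀⠀⠀⠀⠀⠀
⠀⠀⠀⠀⠀⠀⠀⠀⠀⠀⠀
⠀⠀⠀⠂⠂⠂⠂⠂⠿⠿⠿
⠀⠀⠀⠂⠂⠂⠂⠂⠂⠂⠂
⠀⠀⠀⠂⠂⣾⠂⠂⠂⠂⠂
⠀⠀⠀⠂⠂⠂⠂⠂⠂⠂⠂
⠀⠀⠀⠿⠿⠿⠿⠿⠿⠿⠿
⠀⠀⠀⠀⠀⠀⠀⠀⠿⠿⠿
⠀⠀⠀⠀⠀⠀⠀⠀⠀⠀⠀
⠀⠀⠀⠀⠀⠀⠀⠀⠀⠀⠀

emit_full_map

⠂⠂⠂⠂⠂⠿⠿⠿⠿⠿
⠂⠂⠂⠂⠂⠂⠂⠂⠂⠂
⠂⠂⣾⠂⠂⠂⠂⠂⠂⠂
⠂⠂⠂⠂⠂⠂⠂⠂⠂⠂
⠿⠿⠿⠿⠿⠿⠿⠿⠿⠿
⠀⠀⠀⠀⠀⠿⠿⠿⠿⠿

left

⠀⠀⠀⠀⠀⠀⠀⠀⠀⠀⠀
⠀⠀⠀⠀⠀⠀⠀⠀⠀⠀⠀
⠀⠀⠀⠀⠀⠀⠀⠀⠀⠀⠀
⠀⠀⠀⠿⠂⠂⠂⠂⠂⠿⠿
⠀⠀⠀⠿⠂⠂⠂⠂⠂⠂⠂
⠀⠀⠀⠂⠂⣾⠂⠂⠂⠂⠂
⠀⠀⠀⠂⠂⠂⠂⠂⠂⠂⠂
⠀⠀⠀⠿⠿⠿⠿⠿⠿⠿⠿
⠀⠀⠀⠀⠀⠀⠀⠀⠀⠿⠿
⠀⠀⠀⠀⠀⠀⠀⠀⠀⠀⠀
⠀⠀⠀⠀⠀⠀⠀⠀⠀⠀⠀

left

⠀⠀⠀⠀⠀⠀⠀⠀⠀⠀⠀
⠀⠀⠀⠀⠀⠀⠀⠀⠀⠀⠀
⠀⠀⠀⠀⠀⠀⠀⠀⠀⠀⠀
⠀⠀⠀⠿⠿⠂⠂⠂⠂⠂⠿
⠀⠀⠀⠿⠿⠂⠂⠂⠂⠂⠂
⠀⠀⠀⠂⠂⣾⠂⠂⠂⠂⠂
⠀⠀⠀⠂⠂⠂⠂⠂⠂⠂⠂
⠀⠀⠀⠿⠿⠿⠿⠿⠿⠿⠿
⠀⠀⠀⠀⠀⠀⠀⠀⠀⠀⠿
⠀⠀⠀⠀⠀⠀⠀⠀⠀⠀⠀
⠀⠀⠀⠀⠀⠀⠀⠀⠀⠀⠀

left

⠿⠀⠀⠀⠀⠀⠀⠀⠀⠀⠀
⠿⠀⠀⠀⠀⠀⠀⠀⠀⠀⠀
⠿⠀⠀⠀⠀⠀⠀⠀⠀⠀⠀
⠿⠀⠀⠂⠿⠿⠂⠂⠂⠂⠂
⠿⠀⠀⠂⠿⠿⠂⠂⠂⠂⠂
⠿⠀⠀⠂⠂⣾⠂⠂⠂⠂⠂
⠿⠀⠀⠂⠂⠂⠂⠂⠂⠂⠂
⠿⠀⠀⠿⠿⠿⠿⠿⠿⠿⠿
⠿⠀⠀⠀⠀⠀⠀⠀⠀⠀⠀
⠿⠀⠀⠀⠀⠀⠀⠀⠀⠀⠀
⠿⠀⠀⠀⠀⠀⠀⠀⠀⠀⠀

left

⠿⠿⠀⠀⠀⠀⠀⠀⠀⠀⠀
⠿⠿⠀⠀⠀⠀⠀⠀⠀⠀⠀
⠿⠿⠀⠀⠀⠀⠀⠀⠀⠀⠀
⠿⠿⠀⠿⠂⠿⠿⠂⠂⠂⠂
⠿⠿⠀⠿⠂⠿⠿⠂⠂⠂⠂
⠿⠿⠀⠿⠂⣾⠂⠂⠂⠂⠂
⠿⠿⠀⠿⠂⠂⠂⠂⠂⠂⠂
⠿⠿⠀⠿⠿⠿⠿⠿⠿⠿⠿
⠿⠿⠀⠀⠀⠀⠀⠀⠀⠀⠀
⠿⠿⠀⠀⠀⠀⠀⠀⠀⠀⠀
⠿⠿⠀⠀⠀⠀⠀⠀⠀⠀⠀

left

⠿⠿⠿⠀⠀⠀⠀⠀⠀⠀⠀
⠿⠿⠿⠀⠀⠀⠀⠀⠀⠀⠀
⠿⠿⠿⠀⠀⠀⠀⠀⠀⠀⠀
⠿⠿⠿⠿⠿⠂⠿⠿⠂⠂⠂
⠿⠿⠿⠿⠿⠂⠿⠿⠂⠂⠂
⠿⠿⠿⠿⠿⣾⠂⠂⠂⠂⠂
⠿⠿⠿⠿⠿⠂⠂⠂⠂⠂⠂
⠿⠿⠿⠿⠿⠿⠿⠿⠿⠿⠿
⠿⠿⠿⠀⠀⠀⠀⠀⠀⠀⠀
⠿⠿⠿⠀⠀⠀⠀⠀⠀⠀⠀
⠿⠿⠿⠀⠀⠀⠀⠀⠀⠀⠀

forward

⠿⠿⠿⠀⠀⠀⠀⠀⠀⠀⠀
⠿⠿⠿⠀⠀⠀⠀⠀⠀⠀⠀
⠿⠿⠿⠀⠀⠀⠀⠀⠀⠀⠀
⠿⠿⠿⠿⠿⠂⠿⠿⠀⠀⠀
⠿⠿⠿⠿⠿⠂⠿⠿⠂⠂⠂
⠿⠿⠿⠿⠿⣾⠿⠿⠂⠂⠂
⠿⠿⠿⠿⠿⠂⠂⠂⠂⠂⠂
⠿⠿⠿⠿⠿⠂⠂⠂⠂⠂⠂
⠿⠿⠿⠿⠿⠿⠿⠿⠿⠿⠿
⠿⠿⠿⠀⠀⠀⠀⠀⠀⠀⠀
⠿⠿⠿⠀⠀⠀⠀⠀⠀⠀⠀

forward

⠿⠿⠿⠀⠀⠀⠀⠀⠀⠀⠀
⠿⠿⠿⠀⠀⠀⠀⠀⠀⠀⠀
⠿⠿⠿⠀⠀⠀⠀⠀⠀⠀⠀
⠿⠿⠿⠿⠿⠂⠿⠿⠀⠀⠀
⠿⠿⠿⠿⠿⠂⠿⠿⠀⠀⠀
⠿⠿⠿⠿⠿⣾⠿⠿⠂⠂⠂
⠿⠿⠿⠿⠿⠂⠿⠿⠂⠂⠂
⠿⠿⠿⠿⠿⠂⠂⠂⠂⠂⠂
⠿⠿⠿⠿⠿⠂⠂⠂⠂⠂⠂
⠿⠿⠿⠿⠿⠿⠿⠿⠿⠿⠿
⠿⠿⠿⠀⠀⠀⠀⠀⠀⠀⠀

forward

⠿⠿⠿⠀⠀⠀⠀⠀⠀⠀⠀
⠿⠿⠿⠀⠀⠀⠀⠀⠀⠀⠀
⠿⠿⠿⠀⠀⠀⠀⠀⠀⠀⠀
⠿⠿⠿⠿⠿⠂⠿⠿⠀⠀⠀
⠿⠿⠿⠿⠿⠂⠿⠿⠀⠀⠀
⠿⠿⠿⠿⠿⣾⠿⠿⠀⠀⠀
⠿⠿⠿⠿⠿⠂⠿⠿⠂⠂⠂
⠿⠿⠿⠿⠿⠂⠿⠿⠂⠂⠂
⠿⠿⠿⠿⠿⠂⠂⠂⠂⠂⠂
⠿⠿⠿⠿⠿⠂⠂⠂⠂⠂⠂
⠿⠿⠿⠿⠿⠿⠿⠿⠿⠿⠿

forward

⠿⠿⠿⠀⠀⠀⠀⠀⠀⠀⠀
⠿⠿⠿⠀⠀⠀⠀⠀⠀⠀⠀
⠿⠿⠿⠀⠀⠀⠀⠀⠀⠀⠀
⠿⠿⠿⠿⠿⠂⠿⠿⠀⠀⠀
⠿⠿⠿⠿⠿⠂⠿⠿⠀⠀⠀
⠿⠿⠿⠿⠿⣾⠿⠿⠀⠀⠀
⠿⠿⠿⠿⠿⠂⠿⠿⠀⠀⠀
⠿⠿⠿⠿⠿⠂⠿⠿⠂⠂⠂
⠿⠿⠿⠿⠿⠂⠿⠿⠂⠂⠂
⠿⠿⠿⠿⠿⠂⠂⠂⠂⠂⠂
⠿⠿⠿⠿⠿⠂⠂⠂⠂⠂⠂

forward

⠿⠿⠿⠀⠀⠀⠀⠀⠀⠀⠀
⠿⠿⠿⠀⠀⠀⠀⠀⠀⠀⠀
⠿⠿⠿⠀⠀⠀⠀⠀⠀⠀⠀
⠿⠿⠿⠿⠿⠂⠿⠿⠀⠀⠀
⠿⠿⠿⠿⠿⠂⠿⠿⠀⠀⠀
⠿⠿⠿⠿⠿⣾⠿⠿⠀⠀⠀
⠿⠿⠿⠿⠿⠂⠿⠿⠀⠀⠀
⠿⠿⠿⠿⠿⠂⠿⠿⠀⠀⠀
⠿⠿⠿⠿⠿⠂⠿⠿⠂⠂⠂
⠿⠿⠿⠿⠿⠂⠿⠿⠂⠂⠂
⠿⠿⠿⠿⠿⠂⠂⠂⠂⠂⠂

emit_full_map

⠿⠿⠂⠿⠿⠀⠀⠀⠀⠀⠀⠀⠀⠀⠀
⠿⠿⠂⠿⠿⠀⠀⠀⠀⠀⠀⠀⠀⠀⠀
⠿⠿⣾⠿⠿⠀⠀⠀⠀⠀⠀⠀⠀⠀⠀
⠿⠿⠂⠿⠿⠀⠀⠀⠀⠀⠀⠀⠀⠀⠀
⠿⠿⠂⠿⠿⠀⠀⠀⠀⠀⠀⠀⠀⠀⠀
⠿⠿⠂⠿⠿⠂⠂⠂⠂⠂⠿⠿⠿⠿⠿
⠿⠿⠂⠿⠿⠂⠂⠂⠂⠂⠂⠂⠂⠂⠂
⠿⠿⠂⠂⠂⠂⠂⠂⠂⠂⠂⠂⠂⠂⠂
⠿⠿⠂⠂⠂⠂⠂⠂⠂⠂⠂⠂⠂⠂⠂
⠿⠿⠿⠿⠿⠿⠿⠿⠿⠿⠿⠿⠿⠿⠿
⠀⠀⠀⠀⠀⠀⠀⠀⠀⠀⠿⠿⠿⠿⠿

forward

⠿⠿⠿⠀⠀⠀⠀⠀⠀⠀⠀
⠿⠿⠿⠀⠀⠀⠀⠀⠀⠀⠀
⠿⠿⠿⠀⠀⠀⠀⠀⠀⠀⠀
⠿⠿⠿⠿⠿⠂⠿⠿⠀⠀⠀
⠿⠿⠿⠿⠿⠂⠿⠿⠀⠀⠀
⠿⠿⠿⠿⠿⣾⠿⠿⠀⠀⠀
⠿⠿⠿⠿⠿⠂⠿⠿⠀⠀⠀
⠿⠿⠿⠿⠿⠂⠿⠿⠀⠀⠀
⠿⠿⠿⠿⠿⠂⠿⠿⠀⠀⠀
⠿⠿⠿⠿⠿⠂⠿⠿⠂⠂⠂
⠿⠿⠿⠿⠿⠂⠿⠿⠂⠂⠂

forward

⠿⠿⠿⠀⠀⠀⠀⠀⠀⠀⠀
⠿⠿⠿⠀⠀⠀⠀⠀⠀⠀⠀
⠿⠿⠿⠀⠀⠀⠀⠀⠀⠀⠀
⠿⠿⠿⠿⠿⠂⠿⠿⠀⠀⠀
⠿⠿⠿⠿⠿⠂⠿⠿⠀⠀⠀
⠿⠿⠿⠿⠿⣾⠿⠿⠀⠀⠀
⠿⠿⠿⠿⠿⠂⠿⠿⠀⠀⠀
⠿⠿⠿⠿⠿⠂⠿⠿⠀⠀⠀
⠿⠿⠿⠿⠿⠂⠿⠿⠀⠀⠀
⠿⠿⠿⠿⠿⠂⠿⠿⠀⠀⠀
⠿⠿⠿⠿⠿⠂⠿⠿⠂⠂⠂

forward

⠿⠿⠿⠀⠀⠀⠀⠀⠀⠀⠀
⠿⠿⠿⠀⠀⠀⠀⠀⠀⠀⠀
⠿⠿⠿⠀⠀⠀⠀⠀⠀⠀⠀
⠿⠿⠿⠿⠿⠂⠿⠿⠀⠀⠀
⠿⠿⠿⠿⠿⠂⠿⠿⠀⠀⠀
⠿⠿⠿⠿⠿⣾⠿⠿⠀⠀⠀
⠿⠿⠿⠿⠿⠂⠿⠿⠀⠀⠀
⠿⠿⠿⠿⠿⠂⠿⠿⠀⠀⠀
⠿⠿⠿⠿⠿⠂⠿⠿⠀⠀⠀
⠿⠿⠿⠿⠿⠂⠿⠿⠀⠀⠀
⠿⠿⠿⠿⠿⠂⠿⠿⠀⠀⠀

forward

⠿⠿⠿⠀⠀⠀⠀⠀⠀⠀⠀
⠿⠿⠿⠀⠀⠀⠀⠀⠀⠀⠀
⠿⠿⠿⠀⠀⠀⠀⠀⠀⠀⠀
⠿⠿⠿⠿⠿⠂⠿⠿⠀⠀⠀
⠿⠿⠿⠿⠿⠂⠿⠿⠀⠀⠀
⠿⠿⠿⠿⠿⣾⠿⠿⠀⠀⠀
⠿⠿⠿⠿⠿⠂⠿⠿⠀⠀⠀
⠿⠿⠿⠿⠿⠂⠿⠿⠀⠀⠀
⠿⠿⠿⠿⠿⠂⠿⠿⠀⠀⠀
⠿⠿⠿⠿⠿⠂⠿⠿⠀⠀⠀
⠿⠿⠿⠿⠿⠂⠿⠿⠀⠀⠀

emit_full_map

⠿⠿⠂⠿⠿⠀⠀⠀⠀⠀⠀⠀⠀⠀⠀
⠿⠿⠂⠿⠿⠀⠀⠀⠀⠀⠀⠀⠀⠀⠀
⠿⠿⣾⠿⠿⠀⠀⠀⠀⠀⠀⠀⠀⠀⠀
⠿⠿⠂⠿⠿⠀⠀⠀⠀⠀⠀⠀⠀⠀⠀
⠿⠿⠂⠿⠿⠀⠀⠀⠀⠀⠀⠀⠀⠀⠀
⠿⠿⠂⠿⠿⠀⠀⠀⠀⠀⠀⠀⠀⠀⠀
⠿⠿⠂⠿⠿⠀⠀⠀⠀⠀⠀⠀⠀⠀⠀
⠿⠿⠂⠿⠿⠀⠀⠀⠀⠀⠀⠀⠀⠀⠀
⠿⠿⠂⠿⠿⠀⠀⠀⠀⠀⠀⠀⠀⠀⠀
⠿⠿⠂⠿⠿⠂⠂⠂⠂⠂⠿⠿⠿⠿⠿
⠿⠿⠂⠿⠿⠂⠂⠂⠂⠂⠂⠂⠂⠂⠂
⠿⠿⠂⠂⠂⠂⠂⠂⠂⠂⠂⠂⠂⠂⠂
⠿⠿⠂⠂⠂⠂⠂⠂⠂⠂⠂⠂⠂⠂⠂
⠿⠿⠿⠿⠿⠿⠿⠿⠿⠿⠿⠿⠿⠿⠿
⠀⠀⠀⠀⠀⠀⠀⠀⠀⠀⠿⠿⠿⠿⠿

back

⠿⠿⠿⠀⠀⠀⠀⠀⠀⠀⠀
⠿⠿⠿⠀⠀⠀⠀⠀⠀⠀⠀
⠿⠿⠿⠿⠿⠂⠿⠿⠀⠀⠀
⠿⠿⠿⠿⠿⠂⠿⠿⠀⠀⠀
⠿⠿⠿⠿⠿⠂⠿⠿⠀⠀⠀
⠿⠿⠿⠿⠿⣾⠿⠿⠀⠀⠀
⠿⠿⠿⠿⠿⠂⠿⠿⠀⠀⠀
⠿⠿⠿⠿⠿⠂⠿⠿⠀⠀⠀
⠿⠿⠿⠿⠿⠂⠿⠿⠀⠀⠀
⠿⠿⠿⠿⠿⠂⠿⠿⠀⠀⠀
⠿⠿⠿⠿⠿⠂⠿⠿⠀⠀⠀

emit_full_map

⠿⠿⠂⠿⠿⠀⠀⠀⠀⠀⠀⠀⠀⠀⠀
⠿⠿⠂⠿⠿⠀⠀⠀⠀⠀⠀⠀⠀⠀⠀
⠿⠿⠂⠿⠿⠀⠀⠀⠀⠀⠀⠀⠀⠀⠀
⠿⠿⣾⠿⠿⠀⠀⠀⠀⠀⠀⠀⠀⠀⠀
⠿⠿⠂⠿⠿⠀⠀⠀⠀⠀⠀⠀⠀⠀⠀
⠿⠿⠂⠿⠿⠀⠀⠀⠀⠀⠀⠀⠀⠀⠀
⠿⠿⠂⠿⠿⠀⠀⠀⠀⠀⠀⠀⠀⠀⠀
⠿⠿⠂⠿⠿⠀⠀⠀⠀⠀⠀⠀⠀⠀⠀
⠿⠿⠂⠿⠿⠀⠀⠀⠀⠀⠀⠀⠀⠀⠀
⠿⠿⠂⠿⠿⠂⠂⠂⠂⠂⠿⠿⠿⠿⠿
⠿⠿⠂⠿⠿⠂⠂⠂⠂⠂⠂⠂⠂⠂⠂
⠿⠿⠂⠂⠂⠂⠂⠂⠂⠂⠂⠂⠂⠂⠂
⠿⠿⠂⠂⠂⠂⠂⠂⠂⠂⠂⠂⠂⠂⠂
⠿⠿⠿⠿⠿⠿⠿⠿⠿⠿⠿⠿⠿⠿⠿
⠀⠀⠀⠀⠀⠀⠀⠀⠀⠀⠿⠿⠿⠿⠿


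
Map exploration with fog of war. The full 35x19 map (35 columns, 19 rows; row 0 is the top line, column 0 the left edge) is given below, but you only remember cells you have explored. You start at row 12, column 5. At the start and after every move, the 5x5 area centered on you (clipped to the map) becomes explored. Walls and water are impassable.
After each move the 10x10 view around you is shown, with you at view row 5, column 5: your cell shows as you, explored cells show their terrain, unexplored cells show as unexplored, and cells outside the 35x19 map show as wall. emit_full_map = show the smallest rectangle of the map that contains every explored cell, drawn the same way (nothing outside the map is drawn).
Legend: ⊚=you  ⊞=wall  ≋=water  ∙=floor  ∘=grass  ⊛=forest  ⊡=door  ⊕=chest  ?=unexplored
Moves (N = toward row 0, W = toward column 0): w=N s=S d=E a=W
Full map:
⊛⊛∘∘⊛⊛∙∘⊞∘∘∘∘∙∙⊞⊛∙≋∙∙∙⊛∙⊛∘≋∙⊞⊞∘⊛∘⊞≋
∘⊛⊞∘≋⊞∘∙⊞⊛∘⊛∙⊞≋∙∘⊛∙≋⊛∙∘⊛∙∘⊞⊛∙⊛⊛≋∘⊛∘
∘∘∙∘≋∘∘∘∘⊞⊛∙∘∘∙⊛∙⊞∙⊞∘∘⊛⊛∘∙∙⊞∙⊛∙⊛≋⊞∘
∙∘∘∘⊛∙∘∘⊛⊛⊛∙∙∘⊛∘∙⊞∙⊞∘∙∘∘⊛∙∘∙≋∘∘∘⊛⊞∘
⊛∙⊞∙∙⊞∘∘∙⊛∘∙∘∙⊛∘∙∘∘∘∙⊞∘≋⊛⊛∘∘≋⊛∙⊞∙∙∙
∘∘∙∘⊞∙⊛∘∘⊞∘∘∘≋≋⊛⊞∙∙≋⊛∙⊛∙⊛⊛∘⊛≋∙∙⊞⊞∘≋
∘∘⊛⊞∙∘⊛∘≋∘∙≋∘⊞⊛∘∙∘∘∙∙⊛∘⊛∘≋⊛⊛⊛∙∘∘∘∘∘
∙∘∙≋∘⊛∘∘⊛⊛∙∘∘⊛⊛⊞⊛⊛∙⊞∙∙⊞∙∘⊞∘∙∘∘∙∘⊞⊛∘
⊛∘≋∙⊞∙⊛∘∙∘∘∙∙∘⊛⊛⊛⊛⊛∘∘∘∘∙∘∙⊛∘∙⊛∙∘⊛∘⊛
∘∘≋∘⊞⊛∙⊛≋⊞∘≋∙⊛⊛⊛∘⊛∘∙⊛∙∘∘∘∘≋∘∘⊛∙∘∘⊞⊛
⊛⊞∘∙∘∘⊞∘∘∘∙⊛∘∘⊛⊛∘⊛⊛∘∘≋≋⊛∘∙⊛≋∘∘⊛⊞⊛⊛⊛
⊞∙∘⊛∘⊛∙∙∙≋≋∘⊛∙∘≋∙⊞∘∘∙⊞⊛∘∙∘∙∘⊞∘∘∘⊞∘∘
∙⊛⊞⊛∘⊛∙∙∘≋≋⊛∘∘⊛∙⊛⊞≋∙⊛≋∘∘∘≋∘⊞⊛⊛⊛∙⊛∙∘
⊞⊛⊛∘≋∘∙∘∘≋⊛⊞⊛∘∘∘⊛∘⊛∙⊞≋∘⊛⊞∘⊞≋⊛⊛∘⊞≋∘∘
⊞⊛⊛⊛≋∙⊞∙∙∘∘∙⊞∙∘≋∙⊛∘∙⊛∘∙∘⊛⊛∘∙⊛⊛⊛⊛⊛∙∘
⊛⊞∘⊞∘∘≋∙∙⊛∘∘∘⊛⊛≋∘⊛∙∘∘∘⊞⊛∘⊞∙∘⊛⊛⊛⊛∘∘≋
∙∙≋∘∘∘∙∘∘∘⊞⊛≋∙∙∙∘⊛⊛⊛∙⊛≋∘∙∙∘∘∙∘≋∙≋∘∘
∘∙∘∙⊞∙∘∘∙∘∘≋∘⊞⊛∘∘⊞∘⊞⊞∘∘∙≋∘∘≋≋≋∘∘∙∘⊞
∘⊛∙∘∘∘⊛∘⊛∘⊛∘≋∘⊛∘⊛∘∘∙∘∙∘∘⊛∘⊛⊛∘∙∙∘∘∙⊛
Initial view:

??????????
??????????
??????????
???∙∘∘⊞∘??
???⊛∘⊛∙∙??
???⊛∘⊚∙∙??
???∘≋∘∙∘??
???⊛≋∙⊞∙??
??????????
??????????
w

??????????
??????????
??????????
???∘⊞⊛∙⊛??
???∙∘∘⊞∘??
???⊛∘⊚∙∙??
???⊛∘⊛∙∙??
???∘≋∘∙∘??
???⊛≋∙⊞∙??
??????????

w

??????????
??????????
??????????
???∙⊞∙⊛∘??
???∘⊞⊛∙⊛??
???∙∘⊚⊞∘??
???⊛∘⊛∙∙??
???⊛∘⊛∙∙??
???∘≋∘∙∘??
???⊛≋∙⊞∙??

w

??????????
??????????
??????????
???≋∘⊛∘∘??
???∙⊞∙⊛∘??
???∘⊞⊚∙⊛??
???∙∘∘⊞∘??
???⊛∘⊛∙∙??
???⊛∘⊛∙∙??
???∘≋∘∙∘??

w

??????????
??????????
??????????
???⊞∙∘⊛∘??
???≋∘⊛∘∘??
???∙⊞⊚⊛∘??
???∘⊞⊛∙⊛??
???∙∘∘⊞∘??
???⊛∘⊛∙∙??
???⊛∘⊛∙∙??

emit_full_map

⊞∙∘⊛∘
≋∘⊛∘∘
∙⊞⊚⊛∘
∘⊞⊛∙⊛
∙∘∘⊞∘
⊛∘⊛∙∙
⊛∘⊛∙∙
∘≋∘∙∘
⊛≋∙⊞∙

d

??????????
??????????
??????????
??⊞∙∘⊛∘≋??
??≋∘⊛∘∘⊛??
??∙⊞∙⊚∘∙??
??∘⊞⊛∙⊛≋??
??∙∘∘⊞∘∘??
??⊛∘⊛∙∙???
??⊛∘⊛∙∙???

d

??????????
??????????
??????????
?⊞∙∘⊛∘≋∘??
?≋∘⊛∘∘⊛⊛??
?∙⊞∙⊛⊚∙∘??
?∘⊞⊛∙⊛≋⊞??
?∙∘∘⊞∘∘∘??
?⊛∘⊛∙∙????
?⊛∘⊛∙∙????

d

??????????
??????????
??????????
⊞∙∘⊛∘≋∘∙??
≋∘⊛∘∘⊛⊛∙??
∙⊞∙⊛∘⊚∘∘??
∘⊞⊛∙⊛≋⊞∘??
∙∘∘⊞∘∘∘∙??
⊛∘⊛∙∙?????
⊛∘⊛∙∙?????

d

??????????
??????????
??????????
∙∘⊛∘≋∘∙≋??
∘⊛∘∘⊛⊛∙∘??
⊞∙⊛∘∙⊚∘∙??
⊞⊛∙⊛≋⊞∘≋??
∘∘⊞∘∘∘∙⊛??
∘⊛∙∙??????
∘⊛∙∙??????

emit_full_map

⊞∙∘⊛∘≋∘∙≋
≋∘⊛∘∘⊛⊛∙∘
∙⊞∙⊛∘∙⊚∘∙
∘⊞⊛∙⊛≋⊞∘≋
∙∘∘⊞∘∘∘∙⊛
⊛∘⊛∙∙????
⊛∘⊛∙∙????
∘≋∘∙∘????
⊛≋∙⊞∙????

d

??????????
??????????
??????????
∘⊛∘≋∘∙≋∘??
⊛∘∘⊛⊛∙∘∘??
∙⊛∘∙∘⊚∙∙??
⊛∙⊛≋⊞∘≋∙??
∘⊞∘∘∘∙⊛∘??
⊛∙∙???????
⊛∙∙???????

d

??????????
??????????
??????????
⊛∘≋∘∙≋∘⊞??
∘∘⊛⊛∙∘∘⊛??
⊛∘∙∘∘⊚∙∘??
∙⊛≋⊞∘≋∙⊛??
⊞∘∘∘∙⊛∘∘??
∙∙????????
∙∙????????

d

??????????
??????????
??????????
∘≋∘∙≋∘⊞⊛??
∘⊛⊛∙∘∘⊛⊛??
∘∙∘∘∙⊚∘⊛??
⊛≋⊞∘≋∙⊛⊛??
∘∘∘∙⊛∘∘⊛??
∙?????????
∙?????????

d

??????????
??????????
??????????
≋∘∙≋∘⊞⊛∘??
⊛⊛∙∘∘⊛⊛⊞??
∙∘∘∙∙⊚⊛⊛??
≋⊞∘≋∙⊛⊛⊛??
∘∘∙⊛∘∘⊛⊛??
??????????
??????????

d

??????????
??????????
??????????
∘∙≋∘⊞⊛∘∙??
⊛∙∘∘⊛⊛⊞⊛??
∘∘∙∙∘⊚⊛⊛??
⊞∘≋∙⊛⊛⊛∘??
∘∙⊛∘∘⊛⊛∘??
??????????
??????????

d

??????????
??????????
??????????
∙≋∘⊞⊛∘∙∘??
∙∘∘⊛⊛⊞⊛⊛??
∘∙∙∘⊛⊚⊛⊛??
∘≋∙⊛⊛⊛∘⊛??
∙⊛∘∘⊛⊛∘⊛??
??????????
??????????

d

??????????
??????????
??????????
≋∘⊞⊛∘∙∘∘??
∘∘⊛⊛⊞⊛⊛∙??
∙∙∘⊛⊛⊚⊛⊛??
≋∙⊛⊛⊛∘⊛∘??
⊛∘∘⊛⊛∘⊛⊛??
??????????
??????????

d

??????????
??????????
??????????
∘⊞⊛∘∙∘∘∙??
∘⊛⊛⊞⊛⊛∙⊞??
∙∘⊛⊛⊛⊚⊛∘??
∙⊛⊛⊛∘⊛∘∙??
∘∘⊛⊛∘⊛⊛∘??
??????????
??????????

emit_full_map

⊞∙∘⊛∘≋∘∙≋∘⊞⊛∘∙∘∘∙
≋∘⊛∘∘⊛⊛∙∘∘⊛⊛⊞⊛⊛∙⊞
∙⊞∙⊛∘∙∘∘∙∙∘⊛⊛⊛⊚⊛∘
∘⊞⊛∙⊛≋⊞∘≋∙⊛⊛⊛∘⊛∘∙
∙∘∘⊞∘∘∘∙⊛∘∘⊛⊛∘⊛⊛∘
⊛∘⊛∙∙????????????
⊛∘⊛∙∙????????????
∘≋∘∙∘????????????
⊛≋∙⊞∙????????????

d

??????????
??????????
??????????
⊞⊛∘∙∘∘∙∙??
⊛⊛⊞⊛⊛∙⊞∙??
∘⊛⊛⊛⊛⊚∘∘??
⊛⊛⊛∘⊛∘∙⊛??
∘⊛⊛∘⊛⊛∘∘??
??????????
??????????

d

??????????
??????????
??????????
⊛∘∙∘∘∙∙⊛??
⊛⊞⊛⊛∙⊞∙∙??
⊛⊛⊛⊛⊛⊚∘∘??
⊛⊛∘⊛∘∙⊛∙??
⊛⊛∘⊛⊛∘∘≋??
??????????
??????????

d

??????????
??????????
??????????
∘∙∘∘∙∙⊛∘??
⊞⊛⊛∙⊞∙∙⊞??
⊛⊛⊛⊛∘⊚∘∘??
⊛∘⊛∘∙⊛∙∘??
⊛∘⊛⊛∘∘≋≋??
??????????
??????????

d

??????????
??????????
??????????
∙∘∘∙∙⊛∘⊛??
⊛⊛∙⊞∙∙⊞∙??
⊛⊛⊛∘∘⊚∘∙??
∘⊛∘∙⊛∙∘∘??
∘⊛⊛∘∘≋≋⊛??
??????????
??????????

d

??????????
??????????
??????????
∘∘∙∙⊛∘⊛∘??
⊛∙⊞∙∙⊞∙∘??
⊛⊛∘∘∘⊚∙∘??
⊛∘∙⊛∙∘∘∘??
⊛⊛∘∘≋≋⊛∘??
??????????
??????????

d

??????????
??????????
??????????
∘∙∙⊛∘⊛∘≋??
∙⊞∙∙⊞∙∘⊞??
⊛∘∘∘∘⊚∘∙??
∘∙⊛∙∘∘∘∘??
⊛∘∘≋≋⊛∘∙??
??????????
??????????

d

??????????
??????????
??????????
∙∙⊛∘⊛∘≋⊛??
⊞∙∙⊞∙∘⊞∘??
∘∘∘∘∙⊚∙⊛??
∙⊛∙∘∘∘∘≋??
∘∘≋≋⊛∘∙⊛??
??????????
??????????

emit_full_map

⊞∙∘⊛∘≋∘∙≋∘⊞⊛∘∙∘∘∙∙⊛∘⊛∘≋⊛
≋∘⊛∘∘⊛⊛∙∘∘⊛⊛⊞⊛⊛∙⊞∙∙⊞∙∘⊞∘
∙⊞∙⊛∘∙∘∘∙∙∘⊛⊛⊛⊛⊛∘∘∘∘∙⊚∙⊛
∘⊞⊛∙⊛≋⊞∘≋∙⊛⊛⊛∘⊛∘∙⊛∙∘∘∘∘≋
∙∘∘⊞∘∘∘∙⊛∘∘⊛⊛∘⊛⊛∘∘≋≋⊛∘∙⊛
⊛∘⊛∙∙???????????????????
⊛∘⊛∙∙???????????????????
∘≋∘∙∘???????????????????
⊛≋∙⊞∙???????????????????

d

??????????
??????????
??????????
∙⊛∘⊛∘≋⊛⊛??
∙∙⊞∙∘⊞∘∙??
∘∘∘∙∘⊚⊛∘??
⊛∙∘∘∘∘≋∘??
∘≋≋⊛∘∙⊛≋??
??????????
??????????

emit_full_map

⊞∙∘⊛∘≋∘∙≋∘⊞⊛∘∙∘∘∙∙⊛∘⊛∘≋⊛⊛
≋∘⊛∘∘⊛⊛∙∘∘⊛⊛⊞⊛⊛∙⊞∙∙⊞∙∘⊞∘∙
∙⊞∙⊛∘∙∘∘∙∙∘⊛⊛⊛⊛⊛∘∘∘∘∙∘⊚⊛∘
∘⊞⊛∙⊛≋⊞∘≋∙⊛⊛⊛∘⊛∘∙⊛∙∘∘∘∘≋∘
∙∘∘⊞∘∘∘∙⊛∘∘⊛⊛∘⊛⊛∘∘≋≋⊛∘∙⊛≋
⊛∘⊛∙∙????????????????????
⊛∘⊛∙∙????????????????????
∘≋∘∙∘????????????????????
⊛≋∙⊞∙????????????????????


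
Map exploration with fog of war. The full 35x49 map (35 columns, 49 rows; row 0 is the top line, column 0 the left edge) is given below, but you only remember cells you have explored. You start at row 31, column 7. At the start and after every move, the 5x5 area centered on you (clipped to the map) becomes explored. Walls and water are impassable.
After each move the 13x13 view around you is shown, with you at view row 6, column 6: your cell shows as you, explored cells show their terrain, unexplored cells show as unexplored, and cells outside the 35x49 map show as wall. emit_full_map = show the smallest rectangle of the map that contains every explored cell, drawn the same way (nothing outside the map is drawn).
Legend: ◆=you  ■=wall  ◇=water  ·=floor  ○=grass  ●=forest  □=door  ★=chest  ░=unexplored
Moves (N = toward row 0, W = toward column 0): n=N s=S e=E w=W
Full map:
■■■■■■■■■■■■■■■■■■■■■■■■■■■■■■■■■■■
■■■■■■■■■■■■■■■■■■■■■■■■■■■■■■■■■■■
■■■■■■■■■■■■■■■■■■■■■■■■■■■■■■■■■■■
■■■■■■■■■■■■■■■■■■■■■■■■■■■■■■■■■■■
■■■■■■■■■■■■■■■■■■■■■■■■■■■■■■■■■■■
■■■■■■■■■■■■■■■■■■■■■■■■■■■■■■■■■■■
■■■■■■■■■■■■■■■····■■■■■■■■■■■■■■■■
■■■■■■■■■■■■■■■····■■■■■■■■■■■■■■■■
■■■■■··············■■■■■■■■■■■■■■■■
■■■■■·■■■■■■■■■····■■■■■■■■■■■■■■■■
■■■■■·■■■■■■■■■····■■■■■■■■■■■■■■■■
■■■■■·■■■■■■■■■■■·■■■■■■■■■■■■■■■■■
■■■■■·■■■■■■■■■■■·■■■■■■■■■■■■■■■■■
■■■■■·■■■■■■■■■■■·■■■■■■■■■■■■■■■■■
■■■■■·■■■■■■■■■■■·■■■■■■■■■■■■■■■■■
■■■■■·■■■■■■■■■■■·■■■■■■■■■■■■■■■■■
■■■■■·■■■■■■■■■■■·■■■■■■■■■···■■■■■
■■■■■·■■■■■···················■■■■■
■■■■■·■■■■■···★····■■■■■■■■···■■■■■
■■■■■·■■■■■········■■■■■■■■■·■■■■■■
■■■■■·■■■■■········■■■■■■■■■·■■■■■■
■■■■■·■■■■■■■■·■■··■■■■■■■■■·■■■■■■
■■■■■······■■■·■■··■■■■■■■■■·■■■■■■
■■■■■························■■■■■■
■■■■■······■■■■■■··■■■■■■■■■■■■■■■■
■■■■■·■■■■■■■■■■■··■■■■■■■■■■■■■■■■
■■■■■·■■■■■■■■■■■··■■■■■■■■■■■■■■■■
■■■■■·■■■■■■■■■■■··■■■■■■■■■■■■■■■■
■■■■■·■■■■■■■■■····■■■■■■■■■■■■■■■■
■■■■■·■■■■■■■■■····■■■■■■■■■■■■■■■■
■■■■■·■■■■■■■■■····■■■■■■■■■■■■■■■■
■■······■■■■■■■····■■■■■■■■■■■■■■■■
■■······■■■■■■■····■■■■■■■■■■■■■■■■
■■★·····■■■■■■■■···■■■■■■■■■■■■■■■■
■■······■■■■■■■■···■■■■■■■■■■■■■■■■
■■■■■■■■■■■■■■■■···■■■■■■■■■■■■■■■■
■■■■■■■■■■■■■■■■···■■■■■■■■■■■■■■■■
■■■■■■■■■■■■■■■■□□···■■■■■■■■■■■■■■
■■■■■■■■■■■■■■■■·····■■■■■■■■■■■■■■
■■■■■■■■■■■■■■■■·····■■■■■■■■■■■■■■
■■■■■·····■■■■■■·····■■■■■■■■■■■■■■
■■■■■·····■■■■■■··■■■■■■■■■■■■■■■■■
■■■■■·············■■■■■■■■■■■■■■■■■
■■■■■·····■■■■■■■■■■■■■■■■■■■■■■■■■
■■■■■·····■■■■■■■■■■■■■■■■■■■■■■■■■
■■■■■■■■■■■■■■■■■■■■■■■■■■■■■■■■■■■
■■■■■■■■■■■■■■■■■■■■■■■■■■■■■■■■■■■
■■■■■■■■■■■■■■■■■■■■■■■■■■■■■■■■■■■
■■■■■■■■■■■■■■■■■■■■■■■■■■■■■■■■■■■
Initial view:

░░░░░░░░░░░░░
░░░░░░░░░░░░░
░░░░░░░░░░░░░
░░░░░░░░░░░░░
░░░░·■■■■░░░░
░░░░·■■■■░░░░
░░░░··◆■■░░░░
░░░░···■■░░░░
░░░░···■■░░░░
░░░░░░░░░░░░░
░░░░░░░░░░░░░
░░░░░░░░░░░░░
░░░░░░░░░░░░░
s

░░░░░░░░░░░░░
░░░░░░░░░░░░░
░░░░░░░░░░░░░
░░░░·■■■■░░░░
░░░░·■■■■░░░░
░░░░···■■░░░░
░░░░··◆■■░░░░
░░░░···■■░░░░
░░░░···■■░░░░
░░░░░░░░░░░░░
░░░░░░░░░░░░░
░░░░░░░░░░░░░
░░░░░░░░░░░░░

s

░░░░░░░░░░░░░
░░░░░░░░░░░░░
░░░░·■■■■░░░░
░░░░·■■■■░░░░
░░░░···■■░░░░
░░░░···■■░░░░
░░░░··◆■■░░░░
░░░░···■■░░░░
░░░░■■■■■░░░░
░░░░░░░░░░░░░
░░░░░░░░░░░░░
░░░░░░░░░░░░░
░░░░░░░░░░░░░

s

░░░░░░░░░░░░░
░░░░·■■■■░░░░
░░░░·■■■■░░░░
░░░░···■■░░░░
░░░░···■■░░░░
░░░░···■■░░░░
░░░░··◆■■░░░░
░░░░■■■■■░░░░
░░░░■■■■■░░░░
░░░░░░░░░░░░░
░░░░░░░░░░░░░
░░░░░░░░░░░░░
░░░░░░░░░░░░░

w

░░░░░░░░░░░░░
░░░░░·■■■■░░░
░░░░░·■■■■░░░
░░░░░···■■░░░
░░░░····■■░░░
░░░░····■■░░░
░░░░··◆·■■░░░
░░░░■■■■■■░░░
░░░░■■■■■■░░░
░░░░░░░░░░░░░
░░░░░░░░░░░░░
░░░░░░░░░░░░░
░░░░░░░░░░░░░

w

■░░░░░░░░░░░░
■░░░░░·■■■■░░
■░░░░░·■■■■░░
■░░░░░···■■░░
■░░░·····■■░░
■░░░·····■■░░
■░░░··◆··■■░░
■░░░■■■■■■■░░
■░░░■■■■■■■░░
■░░░░░░░░░░░░
■░░░░░░░░░░░░
■░░░░░░░░░░░░
■░░░░░░░░░░░░

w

■■░░░░░░░░░░░
■■░░░░░·■■■■░
■■░░░░░·■■■■░
■■░░░░░···■■░
■■░░······■■░
■■░░★·····■■░
■■░░··◆···■■░
■■░░■■■■■■■■░
■■░░■■■■■■■■░
■■░░░░░░░░░░░
■■░░░░░░░░░░░
■■░░░░░░░░░░░
■■░░░░░░░░░░░

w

■■■░░░░░░░░░░
■■■░░░░░·■■■■
■■■░░░░░·■■■■
■■■░░░░░···■■
■■■░■······■■
■■■░■★·····■■
■■■░■·◆····■■
■■■░■■■■■■■■■
■■■░■■■■■■■■■
■■■░░░░░░░░░░
■■■░░░░░░░░░░
■■■░░░░░░░░░░
■■■░░░░░░░░░░

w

■■■■░░░░░░░░░
■■■■░░░░░·■■■
■■■■░░░░░·■■■
■■■■░░░░░···■
■■■■■■······■
■■■■■■★·····■
■■■■■■◆·····■
■■■■■■■■■■■■■
■■■■■■■■■■■■■
■■■■░░░░░░░░░
■■■■░░░░░░░░░
■■■■░░░░░░░░░
■■■■░░░░░░░░░

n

■■■■░░░░░░░░░
■■■■░░░░░░░░░
■■■■░░░░░·■■■
■■■■░░░░░·■■■
■■■■■■······■
■■■■■■······■
■■■■■■◆·····■
■■■■■■······■
■■■■■■■■■■■■■
■■■■■■■■■■■■■
■■■■░░░░░░░░░
■■■■░░░░░░░░░
■■■■░░░░░░░░░

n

■■■■░░░░░░░░░
■■■■░░░░░░░░░
■■■■░░░░░░░░░
■■■■░░░░░·■■■
■■■■■■■■■·■■■
■■■■■■······■
■■■■■■◆·····■
■■■■■■★·····■
■■■■■■······■
■■■■■■■■■■■■■
■■■■■■■■■■■■■
■■■■░░░░░░░░░
■■■■░░░░░░░░░

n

■■■■░░░░░░░░░
■■■■░░░░░░░░░
■■■■░░░░░░░░░
■■■■░░░░░░░░░
■■■■■■■■■·■■■
■■■■■■■■■·■■■
■■■■■■◆·····■
■■■■■■······■
■■■■■■★·····■
■■■■■■······■
■■■■■■■■■■■■■
■■■■■■■■■■■■■
■■■■░░░░░░░░░

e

■■■░░░░░░░░░░
■■■░░░░░░░░░░
■■■░░░░░░░░░░
■■■░░░░░░░░░░
■■■■■■■■·■■■■
■■■■■■■■·■■■■
■■■■■·◆····■■
■■■■■······■■
■■■■■★·····■■
■■■■■······■■
■■■■■■■■■■■■■
■■■■■■■■■■■■■
■■■░░░░░░░░░░

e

■■░░░░░░░░░░░
■■░░░░░░░░░░░
■■░░░░░░░░░░░
■■░░░░░░░░░░░
■■■■■■■·■■■■░
■■■■■■■·■■■■░
■■■■··◆···■■░
■■■■······■■░
■■■■★·····■■░
■■■■······■■░
■■■■■■■■■■■■░
■■■■■■■■■■■■░
■■░░░░░░░░░░░

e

■░░░░░░░░░░░░
■░░░░░░░░░░░░
■░░░░░░░░░░░░
■░░░░░░░░░░░░
■■■■■■·■■■■░░
■■■■■■·■■■■░░
■■■···◆··■■░░
■■■······■■░░
■■■★·····■■░░
■■■······■■░░
■■■■■■■■■■■░░
■■■■■■■■■■■░░
■░░░░░░░░░░░░

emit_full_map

■■■■■·■■■■
■■■■■·■■■■
■■···◆··■■
■■······■■
■■★·····■■
■■······■■
■■■■■■■■■■
■■■■■■■■■■

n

■░░░░░░░░░░░░
■░░░░░░░░░░░░
■░░░░░░░░░░░░
■░░░░░░░░░░░░
■░░░■■·■■░░░░
■■■■■■·■■■■░░
■■■■■■◆■■■■░░
■■■······■■░░
■■■······■■░░
■■■★·····■■░░
■■■······■■░░
■■■■■■■■■■■░░
■■■■■■■■■■■░░

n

■░░░░░░░░░░░░
■░░░░░░░░░░░░
■░░░░░░░░░░░░
■░░░░░░░░░░░░
■░░░■■·■■░░░░
■░░░■■·■■░░░░
■■■■■■◆■■■■░░
■■■■■■·■■■■░░
■■■······■■░░
■■■······■■░░
■■■★·····■■░░
■■■······■■░░
■■■■■■■■■■■░░

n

■░░░░░░░░░░░░
■░░░░░░░░░░░░
■░░░░░░░░░░░░
■░░░░░░░░░░░░
■░░░■■·■■░░░░
■░░░■■·■■░░░░
■░░░■■◆■■░░░░
■■■■■■·■■■■░░
■■■■■■·■■■■░░
■■■······■■░░
■■■······■■░░
■■■★·····■■░░
■■■······■■░░

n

■░░░░░░░░░░░░
■░░░░░░░░░░░░
■░░░░░░░░░░░░
■░░░░░░░░░░░░
■░░░■■·■■░░░░
■░░░■■·■■░░░░
■░░░■■◆■■░░░░
■░░░■■·■■░░░░
■■■■■■·■■■■░░
■■■■■■·■■■■░░
■■■······■■░░
■■■······■■░░
■■■★·····■■░░

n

■░░░░░░░░░░░░
■░░░░░░░░░░░░
■░░░░░░░░░░░░
■░░░░░░░░░░░░
■░░░■■···░░░░
■░░░■■·■■░░░░
■░░░■■◆■■░░░░
■░░░■■·■■░░░░
■░░░■■·■■░░░░
■■■■■■·■■■■░░
■■■■■■·■■■■░░
■■■······■■░░
■■■······■■░░

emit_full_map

░░░■■···░░
░░░■■·■■░░
░░░■■◆■■░░
░░░■■·■■░░
░░░■■·■■░░
■■■■■·■■■■
■■■■■·■■■■
■■······■■
■■······■■
■■★·····■■
■■······■■
■■■■■■■■■■
■■■■■■■■■■
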